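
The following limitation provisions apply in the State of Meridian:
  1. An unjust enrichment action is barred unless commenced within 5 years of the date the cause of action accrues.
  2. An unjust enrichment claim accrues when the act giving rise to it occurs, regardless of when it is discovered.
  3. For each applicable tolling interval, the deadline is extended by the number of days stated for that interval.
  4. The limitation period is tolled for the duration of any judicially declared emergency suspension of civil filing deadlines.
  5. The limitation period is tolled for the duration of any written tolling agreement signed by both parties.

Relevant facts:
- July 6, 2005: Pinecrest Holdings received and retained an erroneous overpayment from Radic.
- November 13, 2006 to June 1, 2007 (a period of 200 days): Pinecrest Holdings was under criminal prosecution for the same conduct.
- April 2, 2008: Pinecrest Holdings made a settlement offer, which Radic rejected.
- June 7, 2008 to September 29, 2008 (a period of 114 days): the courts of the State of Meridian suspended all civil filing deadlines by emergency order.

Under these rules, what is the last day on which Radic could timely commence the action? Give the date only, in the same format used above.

The claim accrued on July 6, 2005, when the wrongful act occurred.
5 years from July 6, 2005 is July 6, 2010.
The emergency suspension of filing deadlines from June 7, 2008 to September 29, 2008 tolled the period for 114 days, extending the deadline to October 28, 2010.
No stated provision tolls the period for a criminal prosecution, so the interval from November 13, 2006 to June 1, 2007 has no effect on the deadline.
None of the other events listed affects the running of the period under the stated rules.

October 28, 2010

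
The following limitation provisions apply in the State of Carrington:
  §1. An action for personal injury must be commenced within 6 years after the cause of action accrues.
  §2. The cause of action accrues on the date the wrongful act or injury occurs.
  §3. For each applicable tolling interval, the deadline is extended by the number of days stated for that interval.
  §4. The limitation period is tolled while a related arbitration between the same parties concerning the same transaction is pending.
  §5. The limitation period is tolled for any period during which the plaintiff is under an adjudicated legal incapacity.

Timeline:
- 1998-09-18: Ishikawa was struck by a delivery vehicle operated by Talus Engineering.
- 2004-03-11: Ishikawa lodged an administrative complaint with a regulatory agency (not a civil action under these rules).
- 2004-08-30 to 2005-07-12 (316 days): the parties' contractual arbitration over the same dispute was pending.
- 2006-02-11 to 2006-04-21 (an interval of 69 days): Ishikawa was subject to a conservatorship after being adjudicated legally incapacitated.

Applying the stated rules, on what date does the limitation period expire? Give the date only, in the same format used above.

The limitation period began to run on 1998-09-18.
The untolled deadline — 6 years after 1998-09-18 — is 2004-09-18.
The pending related arbitration from 2004-08-30 to 2005-07-12 tolled the period for 316 days, extending the deadline to 2005-07-31.
The plaintiff's legal incapacity from 2006-02-11 to 2006-04-21 began after the period had already run on 2005-07-31, so it has no tolling effect.
None of the other events listed affects the running of the period under the stated rules.

2005-07-31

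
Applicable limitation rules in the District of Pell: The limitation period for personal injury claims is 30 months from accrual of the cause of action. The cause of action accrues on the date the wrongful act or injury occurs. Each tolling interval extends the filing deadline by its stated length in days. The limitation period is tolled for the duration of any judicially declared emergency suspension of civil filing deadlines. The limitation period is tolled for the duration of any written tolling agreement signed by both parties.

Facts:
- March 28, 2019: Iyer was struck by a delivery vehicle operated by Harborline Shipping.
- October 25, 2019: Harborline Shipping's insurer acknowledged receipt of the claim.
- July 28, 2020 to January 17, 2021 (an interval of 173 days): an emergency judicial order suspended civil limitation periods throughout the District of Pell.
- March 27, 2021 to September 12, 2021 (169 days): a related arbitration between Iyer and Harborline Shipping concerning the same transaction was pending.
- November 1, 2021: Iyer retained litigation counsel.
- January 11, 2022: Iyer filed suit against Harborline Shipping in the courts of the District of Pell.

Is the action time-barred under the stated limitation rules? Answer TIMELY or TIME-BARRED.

The limitation period began to run on March 28, 2019.
Adding the 30 months base period to March 28, 2019 gives a deadline of September 28, 2021, before any tolling.
Because the emergency suspension of filing deadlines ran from July 28, 2020 to January 17, 2021, the deadline is extended by 173 days to March 20, 2022.
No stated provision tolls the period for a pending arbitration, so the interval from March 27, 2021 to September 12, 2021 has no effect on the deadline.
None of the other events listed affects the running of the period under the stated rules.
Iyer filed on January 11, 2022, before the March 20, 2022 deadline, so the action is timely.

TIMELY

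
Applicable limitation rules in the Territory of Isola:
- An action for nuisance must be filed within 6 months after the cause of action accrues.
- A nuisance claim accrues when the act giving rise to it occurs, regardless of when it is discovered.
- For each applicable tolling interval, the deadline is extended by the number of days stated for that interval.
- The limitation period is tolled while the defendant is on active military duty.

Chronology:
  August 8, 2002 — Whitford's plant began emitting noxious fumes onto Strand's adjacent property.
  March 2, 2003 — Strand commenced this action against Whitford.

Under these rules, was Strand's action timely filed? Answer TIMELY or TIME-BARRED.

TIME-BARRED

The cause of action accrued on August 8, 2002, the date of the act.
Adding the 6 months base period to August 8, 2002 gives a deadline of February 8, 2003, before any tolling.
Filing on March 2, 2003 missed the February 8, 2003 deadline — the action is time-barred.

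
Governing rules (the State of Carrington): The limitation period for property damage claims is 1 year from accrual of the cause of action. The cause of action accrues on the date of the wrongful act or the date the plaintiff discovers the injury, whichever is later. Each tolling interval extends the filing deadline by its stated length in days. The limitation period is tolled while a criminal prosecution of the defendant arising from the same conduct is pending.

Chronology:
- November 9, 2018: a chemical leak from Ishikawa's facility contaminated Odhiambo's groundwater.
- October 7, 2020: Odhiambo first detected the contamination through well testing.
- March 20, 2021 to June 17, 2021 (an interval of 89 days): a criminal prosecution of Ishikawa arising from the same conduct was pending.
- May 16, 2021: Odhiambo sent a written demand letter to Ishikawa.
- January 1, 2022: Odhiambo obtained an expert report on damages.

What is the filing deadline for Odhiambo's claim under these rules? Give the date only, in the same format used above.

Taking the later of the act (November 9, 2018) and discovery (October 7, 2020), the claim accrued on October 7, 2020.
The untolled deadline — 1 year after October 7, 2020 — is October 7, 2021.
The period was tolled for 89 days by the pending criminal prosecution (March 20, 2021 to June 17, 2021), pushing the deadline to January 4, 2022.
None of the other events listed affects the running of the period under the stated rules.

January 4, 2022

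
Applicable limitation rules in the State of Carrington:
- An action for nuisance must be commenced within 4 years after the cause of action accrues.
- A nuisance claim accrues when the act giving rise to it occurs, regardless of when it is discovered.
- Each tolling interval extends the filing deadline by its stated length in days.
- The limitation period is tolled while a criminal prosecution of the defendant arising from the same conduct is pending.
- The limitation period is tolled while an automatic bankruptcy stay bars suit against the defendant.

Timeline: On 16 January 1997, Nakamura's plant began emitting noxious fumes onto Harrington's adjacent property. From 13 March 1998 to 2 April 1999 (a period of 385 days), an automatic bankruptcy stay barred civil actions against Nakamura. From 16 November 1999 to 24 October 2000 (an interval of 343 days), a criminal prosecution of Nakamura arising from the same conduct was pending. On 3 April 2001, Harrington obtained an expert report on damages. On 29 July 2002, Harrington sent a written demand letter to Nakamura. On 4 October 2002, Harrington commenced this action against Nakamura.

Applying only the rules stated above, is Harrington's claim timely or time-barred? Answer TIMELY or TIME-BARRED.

The claim accrued on 16 January 1997, when the wrongful act occurred.
Adding the 4 years base period to 16 January 1997 gives a deadline of 16 January 2001, before any tolling.
The period was tolled for 385 days by the automatic bankruptcy stay (13 March 1998 to 2 April 1999), pushing the deadline to 5 February 2002.
The period was tolled for 343 days by the pending criminal prosecution (16 November 1999 to 24 October 2000), pushing the deadline to 14 January 2003.
None of the other events listed affects the running of the period under the stated rules.
Harrington filed on 4 October 2002, before the 14 January 2003 deadline, so the action is timely.

TIMELY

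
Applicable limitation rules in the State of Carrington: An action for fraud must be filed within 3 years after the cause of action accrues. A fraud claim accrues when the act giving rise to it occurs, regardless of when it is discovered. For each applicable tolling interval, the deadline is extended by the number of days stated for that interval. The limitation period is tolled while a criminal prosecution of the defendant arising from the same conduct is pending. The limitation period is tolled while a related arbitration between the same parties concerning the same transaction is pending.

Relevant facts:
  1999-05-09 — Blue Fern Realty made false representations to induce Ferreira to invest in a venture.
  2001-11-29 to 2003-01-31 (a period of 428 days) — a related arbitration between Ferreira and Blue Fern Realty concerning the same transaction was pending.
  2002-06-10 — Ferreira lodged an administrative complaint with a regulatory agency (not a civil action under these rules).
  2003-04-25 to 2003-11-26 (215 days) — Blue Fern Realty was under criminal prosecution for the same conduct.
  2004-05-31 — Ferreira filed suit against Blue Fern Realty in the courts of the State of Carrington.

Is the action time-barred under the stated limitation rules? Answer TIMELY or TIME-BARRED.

The limitation period began to run on 1999-05-09.
The untolled deadline — 3 years after 1999-05-09 — is 2002-05-09.
The pending related arbitration from 2001-11-29 to 2003-01-31 tolled the period for 428 days, extending the deadline to 2003-07-11.
Because the pending criminal prosecution ran from 2003-04-25 to 2003-11-26, the deadline is extended by 215 days to 2004-02-11.
None of the other events listed affects the running of the period under the stated rules.
The 2004-05-31 filing falls after the 2004-02-11 deadline; the claim is time-barred.

TIME-BARRED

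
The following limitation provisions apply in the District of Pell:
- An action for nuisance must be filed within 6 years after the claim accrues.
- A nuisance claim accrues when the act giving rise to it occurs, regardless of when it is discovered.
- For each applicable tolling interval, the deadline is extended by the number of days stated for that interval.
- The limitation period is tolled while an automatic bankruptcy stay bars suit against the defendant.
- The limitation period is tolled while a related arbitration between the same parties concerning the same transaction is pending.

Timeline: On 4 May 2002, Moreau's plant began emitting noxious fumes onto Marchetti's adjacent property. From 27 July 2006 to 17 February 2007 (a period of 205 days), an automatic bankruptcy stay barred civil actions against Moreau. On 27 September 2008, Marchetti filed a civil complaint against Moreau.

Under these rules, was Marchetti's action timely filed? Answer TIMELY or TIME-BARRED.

TIMELY

The claim accrued on 4 May 2002, when the wrongful act occurred.
6 years from 4 May 2002 is 4 May 2008.
The period was tolled for 205 days by the automatic bankruptcy stay (27 July 2006 to 17 February 2007), pushing the deadline to 25 November 2008.
Marchetti filed on 27 September 2008, before the 25 November 2008 deadline, so the action is timely.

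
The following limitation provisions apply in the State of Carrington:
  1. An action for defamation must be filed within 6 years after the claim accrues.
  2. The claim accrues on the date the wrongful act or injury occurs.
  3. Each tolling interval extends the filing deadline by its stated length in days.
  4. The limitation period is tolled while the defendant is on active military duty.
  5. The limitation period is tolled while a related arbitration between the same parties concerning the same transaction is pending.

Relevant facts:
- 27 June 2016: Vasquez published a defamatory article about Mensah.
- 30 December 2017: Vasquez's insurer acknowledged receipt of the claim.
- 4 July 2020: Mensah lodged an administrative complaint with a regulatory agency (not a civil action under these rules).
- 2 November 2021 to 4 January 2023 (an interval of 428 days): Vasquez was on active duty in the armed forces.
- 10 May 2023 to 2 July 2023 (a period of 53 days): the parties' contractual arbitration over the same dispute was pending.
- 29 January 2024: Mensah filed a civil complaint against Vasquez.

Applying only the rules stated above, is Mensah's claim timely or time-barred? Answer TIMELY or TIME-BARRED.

TIME-BARRED

The claim accrued on 27 June 2016, when the wrongful act occurred.
The untolled deadline — 6 years after 27 June 2016 — is 27 June 2022.
Because the defendant's active military service ran from 2 November 2021 to 4 January 2023, the deadline is extended by 428 days to 29 August 2023.
The period was tolled for 53 days by the pending related arbitration (10 May 2023 to 2 July 2023), pushing the deadline to 21 October 2023.
Nothing else in the chronology tolls or restarts the period.
The 29 January 2024 filing falls after the 21 October 2023 deadline; the claim is time-barred.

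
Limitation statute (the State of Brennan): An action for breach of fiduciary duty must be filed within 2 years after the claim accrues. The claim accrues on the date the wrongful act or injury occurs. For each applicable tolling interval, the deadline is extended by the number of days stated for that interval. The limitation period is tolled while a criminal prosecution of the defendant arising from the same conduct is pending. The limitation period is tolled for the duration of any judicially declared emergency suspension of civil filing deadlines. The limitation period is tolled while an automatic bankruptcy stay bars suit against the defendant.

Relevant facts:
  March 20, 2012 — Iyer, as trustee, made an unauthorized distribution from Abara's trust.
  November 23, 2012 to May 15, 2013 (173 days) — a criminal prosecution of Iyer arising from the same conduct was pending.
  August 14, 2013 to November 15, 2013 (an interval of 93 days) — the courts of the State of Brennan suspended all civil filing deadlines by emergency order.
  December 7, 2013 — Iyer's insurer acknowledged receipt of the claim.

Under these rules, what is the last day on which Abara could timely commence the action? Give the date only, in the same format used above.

December 11, 2014

The limitation period began to run on March 20, 2012.
2 years from March 20, 2012 is March 20, 2014.
The pending criminal prosecution from November 23, 2012 to May 15, 2013 tolled the period for 173 days, extending the deadline to September 9, 2014.
The period was tolled for 93 days by the emergency suspension of filing deadlines (August 14, 2013 to November 15, 2013), pushing the deadline to December 11, 2014.
The other events in the timeline have no effect on the limitation period under the stated rules.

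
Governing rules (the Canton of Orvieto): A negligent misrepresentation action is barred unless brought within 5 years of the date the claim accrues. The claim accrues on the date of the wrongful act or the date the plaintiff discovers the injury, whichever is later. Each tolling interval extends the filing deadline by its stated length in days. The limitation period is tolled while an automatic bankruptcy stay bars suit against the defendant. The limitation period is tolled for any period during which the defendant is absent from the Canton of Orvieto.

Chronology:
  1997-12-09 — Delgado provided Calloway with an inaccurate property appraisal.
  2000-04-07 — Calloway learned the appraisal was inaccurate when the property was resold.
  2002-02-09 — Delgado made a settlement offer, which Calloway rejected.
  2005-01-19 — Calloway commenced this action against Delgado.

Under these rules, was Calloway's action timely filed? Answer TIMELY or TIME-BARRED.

The claim accrued on 2000-04-07 — the later of the 1997-12-09 act and the 2000-04-07 discovery.
The untolled deadline — 5 years after 2000-04-07 — is 2005-04-07.
The other events in the timeline have no effect on the limitation period under the stated rules.
Calloway filed on 2005-01-19, before the 2005-04-07 deadline, so the action is timely.

TIMELY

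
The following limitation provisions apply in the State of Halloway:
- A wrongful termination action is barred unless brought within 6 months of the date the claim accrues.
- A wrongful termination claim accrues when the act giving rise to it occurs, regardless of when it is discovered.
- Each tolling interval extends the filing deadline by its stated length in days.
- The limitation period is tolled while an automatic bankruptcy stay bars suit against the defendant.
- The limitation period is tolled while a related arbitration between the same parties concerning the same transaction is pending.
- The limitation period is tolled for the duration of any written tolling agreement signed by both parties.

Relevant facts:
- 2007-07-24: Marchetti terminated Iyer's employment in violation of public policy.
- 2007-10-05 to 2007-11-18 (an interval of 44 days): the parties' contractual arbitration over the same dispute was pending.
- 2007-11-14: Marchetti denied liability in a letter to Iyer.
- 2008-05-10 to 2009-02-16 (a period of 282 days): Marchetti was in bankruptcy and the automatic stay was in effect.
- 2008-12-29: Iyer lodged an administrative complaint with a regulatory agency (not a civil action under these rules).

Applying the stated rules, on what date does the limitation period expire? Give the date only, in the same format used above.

2008-03-08

The claim accrued on 2007-07-24, when the wrongful act occurred.
The untolled deadline — 6 months after 2007-07-24 — is 2008-01-24.
The pending related arbitration from 2007-10-05 to 2007-11-18 tolled the period for 44 days, extending the deadline to 2008-03-08.
By the time the automatic bankruptcy stay began on 2008-05-10, the limitation period had already expired on 2008-03-08; that interval cannot revive it.
The other events in the timeline have no effect on the limitation period under the stated rules.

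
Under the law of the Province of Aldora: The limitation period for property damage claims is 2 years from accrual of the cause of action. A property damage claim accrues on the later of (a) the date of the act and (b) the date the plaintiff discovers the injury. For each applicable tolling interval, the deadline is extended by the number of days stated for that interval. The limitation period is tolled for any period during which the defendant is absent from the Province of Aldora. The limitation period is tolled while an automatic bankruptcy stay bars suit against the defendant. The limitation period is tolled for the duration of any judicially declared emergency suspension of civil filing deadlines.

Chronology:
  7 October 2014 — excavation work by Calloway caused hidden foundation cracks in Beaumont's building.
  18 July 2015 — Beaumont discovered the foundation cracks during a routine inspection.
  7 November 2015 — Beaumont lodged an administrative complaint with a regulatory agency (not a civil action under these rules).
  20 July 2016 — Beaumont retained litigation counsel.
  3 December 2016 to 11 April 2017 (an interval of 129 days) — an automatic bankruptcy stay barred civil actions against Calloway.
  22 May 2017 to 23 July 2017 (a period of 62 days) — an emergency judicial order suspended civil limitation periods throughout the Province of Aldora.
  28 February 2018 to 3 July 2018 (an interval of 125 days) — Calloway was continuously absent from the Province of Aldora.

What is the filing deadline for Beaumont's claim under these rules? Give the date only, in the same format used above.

Because discovery on 18 July 2015 post-dates the 7 October 2014 act, accrual under the later-of rule falls on 18 July 2015.
Adding the 2 years base period to 18 July 2015 gives a deadline of 18 July 2017, before any tolling.
The period was tolled for 129 days by the automatic bankruptcy stay (3 December 2016 to 11 April 2017), pushing the deadline to 24 November 2017.
Because the emergency suspension of filing deadlines ran from 22 May 2017 to 23 July 2017, the deadline is extended by 62 days to 25 January 2018.
By the time the defendant's absence from the jurisdiction began on 28 February 2018, the limitation period had already expired on 25 January 2018; that interval cannot revive it.
The other events in the timeline have no effect on the limitation period under the stated rules.

25 January 2018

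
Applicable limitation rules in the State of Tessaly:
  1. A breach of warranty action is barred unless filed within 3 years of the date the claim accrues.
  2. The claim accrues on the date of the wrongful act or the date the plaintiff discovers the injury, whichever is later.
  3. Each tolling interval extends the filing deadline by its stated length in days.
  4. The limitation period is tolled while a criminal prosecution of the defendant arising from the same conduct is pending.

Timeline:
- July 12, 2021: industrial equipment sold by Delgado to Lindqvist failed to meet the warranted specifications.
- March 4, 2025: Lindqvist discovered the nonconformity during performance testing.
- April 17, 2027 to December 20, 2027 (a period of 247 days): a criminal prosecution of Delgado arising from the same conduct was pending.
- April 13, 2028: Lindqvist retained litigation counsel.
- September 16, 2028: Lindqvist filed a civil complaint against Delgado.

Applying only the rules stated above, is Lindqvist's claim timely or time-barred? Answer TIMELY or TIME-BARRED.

Because discovery on March 4, 2025 post-dates the July 12, 2021 act, accrual under the later-of rule falls on March 4, 2025.
The untolled deadline — 3 years after March 4, 2025 — is March 4, 2028.
The pending criminal prosecution from April 17, 2027 to December 20, 2027 tolled the period for 247 days, extending the deadline to November 6, 2028.
None of the other events listed affects the running of the period under the stated rules.
The September 16, 2028 filing precedes the November 6, 2028 deadline; the claim is timely.

TIMELY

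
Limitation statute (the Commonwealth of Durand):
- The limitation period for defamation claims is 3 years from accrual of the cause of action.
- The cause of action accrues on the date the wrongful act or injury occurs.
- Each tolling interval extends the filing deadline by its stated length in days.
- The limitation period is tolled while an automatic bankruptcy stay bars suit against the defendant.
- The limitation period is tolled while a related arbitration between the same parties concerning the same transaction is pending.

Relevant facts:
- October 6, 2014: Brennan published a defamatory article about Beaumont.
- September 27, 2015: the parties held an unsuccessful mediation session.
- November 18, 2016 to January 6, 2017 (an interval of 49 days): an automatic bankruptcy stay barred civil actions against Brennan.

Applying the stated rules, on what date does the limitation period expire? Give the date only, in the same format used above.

November 24, 2017

The cause of action accrued on October 6, 2014, the date of the act.
3 years from October 6, 2014 is October 6, 2017.
The automatic bankruptcy stay from November 18, 2016 to January 6, 2017 tolled the period for 49 days, extending the deadline to November 24, 2017.
None of the other events listed affects the running of the period under the stated rules.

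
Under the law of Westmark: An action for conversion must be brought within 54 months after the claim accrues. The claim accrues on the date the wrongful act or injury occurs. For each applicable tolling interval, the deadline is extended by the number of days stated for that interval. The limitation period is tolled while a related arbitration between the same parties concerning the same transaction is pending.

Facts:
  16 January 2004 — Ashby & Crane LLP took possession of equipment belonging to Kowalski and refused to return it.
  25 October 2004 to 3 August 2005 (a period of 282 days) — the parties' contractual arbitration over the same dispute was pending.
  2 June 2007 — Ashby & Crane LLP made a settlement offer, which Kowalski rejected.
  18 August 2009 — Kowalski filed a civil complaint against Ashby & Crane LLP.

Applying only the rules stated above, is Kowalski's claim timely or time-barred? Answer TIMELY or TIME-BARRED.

TIME-BARRED

The claim accrued on 16 January 2004, the date of the act.
54 months from 16 January 2004 is 16 July 2008.
The period was tolled for 282 days by the pending related arbitration (25 October 2004 to 3 August 2005), pushing the deadline to 24 April 2009.
The other events in the timeline have no effect on the limitation period under the stated rules.
Filing on 18 August 2009 missed the 24 April 2009 deadline — the action is time-barred.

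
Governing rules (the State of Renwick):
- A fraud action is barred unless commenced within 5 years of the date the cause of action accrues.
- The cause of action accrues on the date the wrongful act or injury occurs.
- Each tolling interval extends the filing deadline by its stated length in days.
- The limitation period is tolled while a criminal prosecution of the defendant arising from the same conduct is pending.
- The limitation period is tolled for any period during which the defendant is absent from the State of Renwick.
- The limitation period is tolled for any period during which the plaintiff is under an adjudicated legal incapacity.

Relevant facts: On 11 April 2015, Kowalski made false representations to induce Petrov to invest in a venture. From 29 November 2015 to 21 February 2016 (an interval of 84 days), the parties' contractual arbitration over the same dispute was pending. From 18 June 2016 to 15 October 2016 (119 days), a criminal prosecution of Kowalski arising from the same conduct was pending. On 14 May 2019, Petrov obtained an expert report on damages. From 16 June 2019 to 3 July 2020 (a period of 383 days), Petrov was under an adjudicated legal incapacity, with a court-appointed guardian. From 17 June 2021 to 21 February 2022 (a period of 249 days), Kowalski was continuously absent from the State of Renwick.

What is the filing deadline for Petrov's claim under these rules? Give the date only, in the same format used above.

The cause of action accrued on 11 April 2015, the date of the act.
5 years from 11 April 2015 is 11 April 2020.
The pending criminal prosecution from 18 June 2016 to 15 October 2016 tolled the period for 119 days, extending the deadline to 8 August 2020.
The period was tolled for 383 days by the plaintiff's legal incapacity (16 June 2019 to 3 July 2020), pushing the deadline to 26 August 2021.
The period was tolled for 249 days by the defendant's absence from the jurisdiction (17 June 2021 to 21 February 2022), pushing the deadline to 2 May 2022.
The pending related arbitration from 29 November 2015 to 21 February 2016 does not toll the period, because no stated rule makes a pending arbitration a tolling event.
None of the other events listed affects the running of the period under the stated rules.

2 May 2022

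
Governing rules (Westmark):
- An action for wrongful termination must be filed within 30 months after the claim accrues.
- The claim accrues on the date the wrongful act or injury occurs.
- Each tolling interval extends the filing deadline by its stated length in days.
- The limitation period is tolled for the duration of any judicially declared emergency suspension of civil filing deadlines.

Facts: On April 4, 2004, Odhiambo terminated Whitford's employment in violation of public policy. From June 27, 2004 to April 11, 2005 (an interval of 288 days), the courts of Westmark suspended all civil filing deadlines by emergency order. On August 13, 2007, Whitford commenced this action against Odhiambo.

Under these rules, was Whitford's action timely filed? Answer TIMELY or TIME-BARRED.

The claim accrued on April 4, 2004, the date of the act.
Adding the 30 months base period to April 4, 2004 gives a deadline of October 4, 2006, before any tolling.
The emergency suspension of filing deadlines from June 27, 2004 to April 11, 2005 tolled the period for 288 days, extending the deadline to July 19, 2007.
Whitford filed on August 13, 2007, after the July 19, 2007 deadline, so the action is time-barred.

TIME-BARRED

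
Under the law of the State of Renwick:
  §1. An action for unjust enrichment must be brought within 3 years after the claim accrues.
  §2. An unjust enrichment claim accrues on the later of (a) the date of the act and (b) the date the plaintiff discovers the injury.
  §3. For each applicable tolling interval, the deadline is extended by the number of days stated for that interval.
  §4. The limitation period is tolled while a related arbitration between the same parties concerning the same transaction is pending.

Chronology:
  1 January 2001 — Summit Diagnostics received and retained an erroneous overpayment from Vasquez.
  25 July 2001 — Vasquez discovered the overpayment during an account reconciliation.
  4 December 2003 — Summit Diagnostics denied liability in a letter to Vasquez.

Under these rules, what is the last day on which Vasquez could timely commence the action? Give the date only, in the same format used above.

Taking the later of the act (1 January 2001) and discovery (25 July 2001), the claim accrued on 25 July 2001.
The untolled deadline — 3 years after 25 July 2001 — is 25 July 2004.
The other events in the timeline have no effect on the limitation period under the stated rules.

25 July 2004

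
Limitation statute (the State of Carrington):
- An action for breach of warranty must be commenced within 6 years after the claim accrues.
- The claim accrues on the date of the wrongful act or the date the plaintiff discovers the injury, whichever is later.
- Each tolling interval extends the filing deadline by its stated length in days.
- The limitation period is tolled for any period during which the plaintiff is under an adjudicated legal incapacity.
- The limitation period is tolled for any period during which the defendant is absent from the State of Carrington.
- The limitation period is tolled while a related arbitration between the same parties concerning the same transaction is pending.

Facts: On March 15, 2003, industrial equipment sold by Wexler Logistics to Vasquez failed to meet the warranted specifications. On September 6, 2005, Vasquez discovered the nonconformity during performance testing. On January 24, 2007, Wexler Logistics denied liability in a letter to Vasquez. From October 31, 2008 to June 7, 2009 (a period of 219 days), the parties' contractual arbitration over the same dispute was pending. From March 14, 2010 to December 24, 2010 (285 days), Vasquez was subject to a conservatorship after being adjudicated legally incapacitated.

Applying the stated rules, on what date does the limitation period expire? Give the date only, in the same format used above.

Because discovery on September 6, 2005 post-dates the March 15, 2003 act, accrual under the later-of rule falls on September 6, 2005.
Adding the 6 years base period to September 6, 2005 gives a deadline of September 6, 2011, before any tolling.
The period was tolled for 219 days by the pending related arbitration (October 31, 2008 to June 7, 2009), pushing the deadline to April 12, 2012.
The period was tolled for 285 days by the plaintiff's legal incapacity (March 14, 2010 to December 24, 2010), pushing the deadline to January 22, 2013.
The other events in the timeline have no effect on the limitation period under the stated rules.

January 22, 2013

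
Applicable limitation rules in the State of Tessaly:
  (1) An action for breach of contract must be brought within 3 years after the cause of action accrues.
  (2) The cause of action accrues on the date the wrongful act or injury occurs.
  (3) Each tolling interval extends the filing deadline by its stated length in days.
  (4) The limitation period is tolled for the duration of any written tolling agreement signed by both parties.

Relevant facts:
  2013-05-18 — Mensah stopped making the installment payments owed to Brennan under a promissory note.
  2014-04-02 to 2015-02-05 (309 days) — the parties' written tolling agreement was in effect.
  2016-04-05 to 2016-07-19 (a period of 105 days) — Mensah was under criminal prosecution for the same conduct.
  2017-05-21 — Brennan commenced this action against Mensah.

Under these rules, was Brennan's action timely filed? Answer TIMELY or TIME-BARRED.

TIME-BARRED

The claim accrued on 2013-05-18, when the wrongful act occurred.
3 years from 2013-05-18 is 2016-05-18.
The written tolling agreement from 2014-04-02 to 2015-02-05 tolled the period for 309 days, extending the deadline to 2017-03-23.
The pending criminal prosecution from 2016-04-05 to 2016-07-19 does not toll the period, because no stated rule makes a criminal prosecution a tolling event.
Brennan filed on 2017-05-21, after the 2017-03-23 deadline, so the action is time-barred.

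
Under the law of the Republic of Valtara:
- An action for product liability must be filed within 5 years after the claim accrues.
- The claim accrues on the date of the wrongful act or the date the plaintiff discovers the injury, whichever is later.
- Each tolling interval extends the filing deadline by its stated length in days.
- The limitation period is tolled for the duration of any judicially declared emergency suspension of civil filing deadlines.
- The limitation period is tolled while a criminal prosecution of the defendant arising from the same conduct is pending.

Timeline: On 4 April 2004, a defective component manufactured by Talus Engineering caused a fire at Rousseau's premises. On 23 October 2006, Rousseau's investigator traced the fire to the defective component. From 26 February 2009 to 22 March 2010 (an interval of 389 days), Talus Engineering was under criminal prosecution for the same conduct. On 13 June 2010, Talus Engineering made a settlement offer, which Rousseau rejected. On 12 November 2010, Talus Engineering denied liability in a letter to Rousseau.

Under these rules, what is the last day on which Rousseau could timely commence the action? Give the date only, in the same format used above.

15 November 2012

Because discovery on 23 October 2006 post-dates the 4 April 2004 act, accrual under the later-of rule falls on 23 October 2006.
5 years from 23 October 2006 is 23 October 2011.
The period was tolled for 389 days by the pending criminal prosecution (26 February 2009 to 22 March 2010), pushing the deadline to 15 November 2012.
None of the other events listed affects the running of the period under the stated rules.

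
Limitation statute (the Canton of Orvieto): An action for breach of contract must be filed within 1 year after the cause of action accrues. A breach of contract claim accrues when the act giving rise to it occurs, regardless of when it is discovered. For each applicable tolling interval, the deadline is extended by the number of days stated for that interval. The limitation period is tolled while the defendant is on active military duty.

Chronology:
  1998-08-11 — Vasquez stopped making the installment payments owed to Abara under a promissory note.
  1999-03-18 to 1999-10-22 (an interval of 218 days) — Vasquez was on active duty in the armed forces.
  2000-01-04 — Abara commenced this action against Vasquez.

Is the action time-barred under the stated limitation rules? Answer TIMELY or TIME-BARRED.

TIMELY

The limitation period began to run on 1998-08-11.
1 year from 1998-08-11 is 1999-08-11.
Because the defendant's active military service ran from 1999-03-18 to 1999-10-22, the deadline is extended by 218 days to 2000-03-16.
The 2000-01-04 filing precedes the 2000-03-16 deadline; the claim is timely.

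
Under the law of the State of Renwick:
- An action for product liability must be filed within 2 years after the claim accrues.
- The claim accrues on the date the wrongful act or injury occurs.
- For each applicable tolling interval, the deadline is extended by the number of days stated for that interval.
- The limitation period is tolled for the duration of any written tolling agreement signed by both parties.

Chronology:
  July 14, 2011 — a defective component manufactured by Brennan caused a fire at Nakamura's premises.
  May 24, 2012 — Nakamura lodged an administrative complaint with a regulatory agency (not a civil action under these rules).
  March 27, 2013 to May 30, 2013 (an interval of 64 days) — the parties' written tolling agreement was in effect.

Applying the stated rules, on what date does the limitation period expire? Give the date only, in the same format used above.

The limitation period began to run on July 14, 2011.
The untolled deadline — 2 years after July 14, 2011 — is July 14, 2013.
Because the written tolling agreement ran from March 27, 2013 to May 30, 2013, the deadline is extended by 64 days to September 16, 2013.
None of the other events listed affects the running of the period under the stated rules.

September 16, 2013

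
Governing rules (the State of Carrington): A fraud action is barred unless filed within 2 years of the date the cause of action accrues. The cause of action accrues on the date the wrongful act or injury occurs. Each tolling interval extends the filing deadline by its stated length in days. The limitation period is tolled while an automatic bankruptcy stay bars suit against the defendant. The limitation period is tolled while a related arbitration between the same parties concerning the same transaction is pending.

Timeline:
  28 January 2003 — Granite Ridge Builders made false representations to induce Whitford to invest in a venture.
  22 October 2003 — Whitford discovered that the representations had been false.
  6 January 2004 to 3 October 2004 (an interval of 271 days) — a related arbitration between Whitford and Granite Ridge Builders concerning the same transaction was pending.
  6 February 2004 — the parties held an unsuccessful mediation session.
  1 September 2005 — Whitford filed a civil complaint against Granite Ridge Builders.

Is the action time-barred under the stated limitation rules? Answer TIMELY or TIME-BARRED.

TIMELY

Because the rule ties accrual to occurrence, the claim accrued on 28 January 2003, not on the 22 October 2003 discovery date.
The untolled deadline — 2 years after 28 January 2003 — is 28 January 2005.
The pending related arbitration from 6 January 2004 to 3 October 2004 tolled the period for 271 days, extending the deadline to 26 October 2005.
None of the other events listed affects the running of the period under the stated rules.
The 1 September 2005 filing precedes the 26 October 2005 deadline; the claim is timely.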